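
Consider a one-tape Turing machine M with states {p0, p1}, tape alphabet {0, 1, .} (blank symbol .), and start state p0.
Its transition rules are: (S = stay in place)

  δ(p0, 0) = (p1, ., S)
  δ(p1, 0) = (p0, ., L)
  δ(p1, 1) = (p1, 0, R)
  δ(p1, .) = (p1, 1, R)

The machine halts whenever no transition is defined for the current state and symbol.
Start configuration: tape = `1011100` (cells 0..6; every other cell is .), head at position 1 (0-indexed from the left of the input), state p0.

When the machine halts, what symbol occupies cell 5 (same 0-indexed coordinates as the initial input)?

1

state=p0 head=1 tape=1[0]11100   (p0,0)→(p1,.,S)
state=p1 head=1 tape=1[.]11100   (p1,.)→(p1,1,R)
state=p1 head=2 tape=11[1]1100   (p1,1)→(p1,0,R)
state=p1 head=3 tape=110[1]100   (p1,1)→(p1,0,R)
state=p1 head=4 tape=1100[1]00   (p1,1)→(p1,0,R)
state=p1 head=5 tape=11000[0]0   (p1,0)→(p0,.,L)
state=p0 head=4 tape=1100[0].0   (p0,0)→(p1,.,S)
state=p1 head=4 tape=1100[.].0   (p1,.)→(p1,1,R)
state=p1 head=5 tape=11001[.]0   (p1,.)→(p1,1,R)
state=p1 head=6 tape=110011[0]   (p1,0)→(p0,.,L)
state=p0 head=5 tape=11001[1].
Cell 5 holds 1 when M halts.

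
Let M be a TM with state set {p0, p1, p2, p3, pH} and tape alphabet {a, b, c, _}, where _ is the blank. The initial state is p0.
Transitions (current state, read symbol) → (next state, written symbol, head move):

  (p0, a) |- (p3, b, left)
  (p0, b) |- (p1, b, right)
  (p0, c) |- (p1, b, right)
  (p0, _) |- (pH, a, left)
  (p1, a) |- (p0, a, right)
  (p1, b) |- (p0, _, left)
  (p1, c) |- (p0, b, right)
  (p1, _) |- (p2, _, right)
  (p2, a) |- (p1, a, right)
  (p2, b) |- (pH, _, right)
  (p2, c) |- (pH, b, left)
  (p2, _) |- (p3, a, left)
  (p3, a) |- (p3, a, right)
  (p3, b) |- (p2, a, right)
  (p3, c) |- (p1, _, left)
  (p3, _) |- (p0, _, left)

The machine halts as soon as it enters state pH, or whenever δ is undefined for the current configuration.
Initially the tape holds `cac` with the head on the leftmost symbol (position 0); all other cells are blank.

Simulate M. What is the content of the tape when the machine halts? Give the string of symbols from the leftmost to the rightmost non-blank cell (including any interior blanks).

bab___a

state=p0 head=0 tape=[c]ac____   (p0,c)→(p1,b,right)
state=p1 head=1 tape=b[a]c____   (p1,a)→(p0,a,right)
state=p0 head=2 tape=ba[c]____   (p0,c)→(p1,b,right)
state=p1 head=3 tape=bab[_]___   (p1,_)→(p2,_,right)
state=p2 head=4 tape=bab_[_]__   (p2,_)→(p3,a,left)
state=p3 head=3 tape=bab[_]a__   (p3,_)→(p0,_,left)
state=p0 head=2 tape=ba[b]_a__   (p0,b)→(p1,b,right)
state=p1 head=3 tape=bab[_]a__   (p1,_)→(p2,_,right)
state=p2 head=4 tape=bab_[a]__   (p2,a)→(p1,a,right)
state=p1 head=5 tape=bab_a[_]_   (p1,_)→(p2,_,right)
state=p2 head=6 tape=bab_a_[_]   (p2,_)→(p3,a,left)
state=p3 head=5 tape=bab_a[_]a   (p3,_)→(p0,_,left)
state=p0 head=4 tape=bab_[a]_a   (p0,a)→(p3,b,left)
state=p3 head=3 tape=bab[_]b_a   (p3,_)→(p0,_,left)
state=p0 head=2 tape=ba[b]_b_a   (p0,b)→(p1,b,right)
state=p1 head=3 tape=bab[_]b_a   (p1,_)→(p2,_,right)
state=p2 head=4 tape=bab_[b]_a   (p2,b)→(pH,_,right)
state=pH head=5 tape=bab__[_]a
The non-blank tape span at halt is bab___a.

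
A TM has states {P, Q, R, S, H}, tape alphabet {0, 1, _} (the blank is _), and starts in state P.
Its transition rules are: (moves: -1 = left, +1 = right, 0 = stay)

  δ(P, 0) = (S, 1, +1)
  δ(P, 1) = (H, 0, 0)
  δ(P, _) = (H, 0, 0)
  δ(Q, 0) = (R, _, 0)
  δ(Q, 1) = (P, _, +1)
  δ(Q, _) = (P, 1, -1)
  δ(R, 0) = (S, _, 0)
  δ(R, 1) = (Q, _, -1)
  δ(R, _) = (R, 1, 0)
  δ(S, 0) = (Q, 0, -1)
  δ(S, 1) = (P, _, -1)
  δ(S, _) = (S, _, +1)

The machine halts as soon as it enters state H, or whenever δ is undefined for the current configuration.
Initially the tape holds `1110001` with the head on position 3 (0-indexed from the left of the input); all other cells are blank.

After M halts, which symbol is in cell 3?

_

state=P head=3 tape=111[0]001   (P,0)→(S,1,+1)
state=S head=4 tape=1111[0]01   (S,0)→(Q,0,-1)
state=Q head=3 tape=111[1]001   (Q,1)→(P,_,+1)
state=P head=4 tape=111_[0]01   (P,0)→(S,1,+1)
state=S head=5 tape=111_1[0]1   (S,0)→(Q,0,-1)
state=Q head=4 tape=111_[1]01   (Q,1)→(P,_,+1)
state=P head=5 tape=111__[0]1   (P,0)→(S,1,+1)
state=S head=6 tape=111__1[1]   (S,1)→(P,_,-1)
state=P head=5 tape=111__[1]_   (P,1)→(H,0,0)
state=H head=5 tape=111__[0]_
Cell 3 holds _ when M halts.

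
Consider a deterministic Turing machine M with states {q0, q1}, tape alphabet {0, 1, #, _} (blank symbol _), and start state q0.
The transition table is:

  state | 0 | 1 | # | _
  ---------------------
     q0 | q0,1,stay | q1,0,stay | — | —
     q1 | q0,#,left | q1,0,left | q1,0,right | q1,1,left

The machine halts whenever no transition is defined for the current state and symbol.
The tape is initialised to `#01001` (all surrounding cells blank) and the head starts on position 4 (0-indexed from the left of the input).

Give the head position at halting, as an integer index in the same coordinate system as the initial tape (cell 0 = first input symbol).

0

state=q0 head=4 tape=#010[0]1   (q0,0)→(q0,1,stay)
state=q0 head=4 tape=#010[1]1   (q0,1)→(q1,0,stay)
state=q1 head=4 tape=#010[0]1   (q1,0)→(q0,#,left)
state=q0 head=3 tape=#01[0]#1   (q0,0)→(q0,1,stay)
state=q0 head=3 tape=#01[1]#1   (q0,1)→(q1,0,stay)
state=q1 head=3 tape=#01[0]#1   (q1,0)→(q0,#,left)
state=q0 head=2 tape=#0[1]##1   (q0,1)→(q1,0,stay)
state=q1 head=2 tape=#0[0]##1   (q1,0)→(q0,#,left)
state=q0 head=1 tape=#[0]###1   (q0,0)→(q0,1,stay)
state=q0 head=1 tape=#[1]###1   (q0,1)→(q1,0,stay)
state=q1 head=1 tape=#[0]###1   (q1,0)→(q0,#,left)
state=q0 head=0 tape=[#]####1
At halt the head is at cell 0.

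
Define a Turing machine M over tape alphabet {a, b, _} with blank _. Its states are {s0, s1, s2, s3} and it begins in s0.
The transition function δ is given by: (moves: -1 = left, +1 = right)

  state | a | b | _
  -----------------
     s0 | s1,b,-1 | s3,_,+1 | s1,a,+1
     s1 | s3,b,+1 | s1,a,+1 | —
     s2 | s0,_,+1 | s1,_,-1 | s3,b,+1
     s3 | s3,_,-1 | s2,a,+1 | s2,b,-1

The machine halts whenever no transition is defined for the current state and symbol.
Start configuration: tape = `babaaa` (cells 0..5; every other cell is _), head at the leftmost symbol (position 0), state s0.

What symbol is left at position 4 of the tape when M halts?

b

s0 | _[b]abaaa   read b → write _, move +1, go to s3
s3 | __[a]baaa   read a → write _, move -1, go to s3
s3 | _[_]_baaa   read _ → write b, move -1, go to s2
s2 | [_]b_baaa   read _ → write b, move +1, go to s3
s3 | b[b]_baaa   read b → write a, move +1, go to s2
s2 | ba[_]baaa   read _ → write b, move +1, go to s3
s3 | bab[b]aaa   read b → write a, move +1, go to s2
s2 | baba[a]aa   read a → write _, move +1, go to s0
s0 | baba_[a]a   read a → write b, move -1, go to s1
s1 | baba[_]ba
Cell 4 holds b when M halts.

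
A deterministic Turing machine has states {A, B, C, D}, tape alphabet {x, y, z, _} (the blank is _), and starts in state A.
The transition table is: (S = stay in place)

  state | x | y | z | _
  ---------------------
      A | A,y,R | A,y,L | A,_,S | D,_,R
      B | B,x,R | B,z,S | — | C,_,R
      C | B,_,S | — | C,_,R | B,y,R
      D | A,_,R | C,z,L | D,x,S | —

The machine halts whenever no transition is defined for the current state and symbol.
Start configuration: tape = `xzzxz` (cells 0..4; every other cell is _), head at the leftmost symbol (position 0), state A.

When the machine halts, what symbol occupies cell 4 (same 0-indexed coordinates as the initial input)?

state=A head=0 tape=[x]zzxz_   (A,x)→(A,y,R)
state=A head=1 tape=y[z]zxz_   (A,z)→(A,_,S)
state=A head=1 tape=y[_]zxz_   (A,_)→(D,_,R)
state=D head=2 tape=y_[z]xz_   (D,z)→(D,x,S)
state=D head=2 tape=y_[x]xz_   (D,x)→(A,_,R)
state=A head=3 tape=y__[x]z_   (A,x)→(A,y,R)
state=A head=4 tape=y__y[z]_   (A,z)→(A,_,S)
state=A head=4 tape=y__y[_]_   (A,_)→(D,_,R)
state=D head=5 tape=y__y_[_]
Cell 4 holds _ when M halts.

_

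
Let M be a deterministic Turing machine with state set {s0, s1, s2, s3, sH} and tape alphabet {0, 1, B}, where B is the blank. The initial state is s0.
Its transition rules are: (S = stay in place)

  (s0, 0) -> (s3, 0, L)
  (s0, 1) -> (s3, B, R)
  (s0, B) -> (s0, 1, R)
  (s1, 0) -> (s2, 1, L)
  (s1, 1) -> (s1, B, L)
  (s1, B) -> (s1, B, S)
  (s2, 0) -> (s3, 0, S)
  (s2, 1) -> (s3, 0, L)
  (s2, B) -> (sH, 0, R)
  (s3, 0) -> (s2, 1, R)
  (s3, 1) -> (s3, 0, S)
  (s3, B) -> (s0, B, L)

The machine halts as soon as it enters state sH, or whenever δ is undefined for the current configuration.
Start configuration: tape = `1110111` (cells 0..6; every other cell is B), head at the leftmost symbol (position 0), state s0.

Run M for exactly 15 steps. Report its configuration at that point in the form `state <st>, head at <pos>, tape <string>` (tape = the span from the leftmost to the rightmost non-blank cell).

state s2, head at 5, tape 111111

state=s0 head=0 tape=[1]110111   (s0,1)→(s3,B,R)
state=s3 head=1 tape=B[1]10111   (s3,1)→(s3,0,S)
state=s3 head=1 tape=B[0]10111   (s3,0)→(s2,1,R)
state=s2 head=2 tape=B1[1]0111   (s2,1)→(s3,0,L)
state=s3 head=1 tape=B[1]00111   (s3,1)→(s3,0,S)
state=s3 head=1 tape=B[0]00111   (s3,0)→(s2,1,R)
state=s2 head=2 tape=B1[0]0111   (s2,0)→(s3,0,S)
state=s3 head=2 tape=B1[0]0111   (s3,0)→(s2,1,R)
state=s2 head=3 tape=B11[0]111   (s2,0)→(s3,0,S)
state=s3 head=3 tape=B11[0]111   (s3,0)→(s2,1,R)
state=s2 head=4 tape=B111[1]11   (s2,1)→(s3,0,L)
state=s3 head=3 tape=B11[1]011   (s3,1)→(s3,0,S)
state=s3 head=3 tape=B11[0]011   (s3,0)→(s2,1,R)
state=s2 head=4 tape=B111[0]11   (s2,0)→(s3,0,S)
state=s3 head=4 tape=B111[0]11   (s3,0)→(s2,1,R)
state=s2 head=5 tape=B1111[1]1
After 15 steps: state s2, head at 5, tape 111111.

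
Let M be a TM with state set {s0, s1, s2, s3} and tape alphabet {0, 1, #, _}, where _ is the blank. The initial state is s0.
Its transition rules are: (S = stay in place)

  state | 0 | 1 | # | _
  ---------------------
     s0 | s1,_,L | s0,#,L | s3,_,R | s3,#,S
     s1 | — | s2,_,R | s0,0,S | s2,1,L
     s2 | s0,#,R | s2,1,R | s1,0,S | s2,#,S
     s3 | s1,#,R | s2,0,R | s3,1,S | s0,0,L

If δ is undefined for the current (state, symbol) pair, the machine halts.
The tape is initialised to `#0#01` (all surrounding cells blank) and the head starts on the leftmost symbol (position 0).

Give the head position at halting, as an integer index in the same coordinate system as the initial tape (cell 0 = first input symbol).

s0 | _[#]0#01   read # → write _, move R, go to s3
s3 | __[0]#01   read 0 → write #, move R, go to s1
s1 | __#[#]01   read # → write 0, move S, go to s0
s0 | __#[0]01   read 0 → write _, move L, go to s1
s1 | __[#]_01   read # → write 0, move S, go to s0
s0 | __[0]_01   read 0 → write _, move L, go to s1
s1 | _[_]__01   read _ → write 1, move L, go to s2
s2 | [_]1__01   read _ → write #, move S, go to s2
s2 | [#]1__01   read # → write 0, move S, go to s1
s1 | [0]1__01
At halt the head is at cell -1.

-1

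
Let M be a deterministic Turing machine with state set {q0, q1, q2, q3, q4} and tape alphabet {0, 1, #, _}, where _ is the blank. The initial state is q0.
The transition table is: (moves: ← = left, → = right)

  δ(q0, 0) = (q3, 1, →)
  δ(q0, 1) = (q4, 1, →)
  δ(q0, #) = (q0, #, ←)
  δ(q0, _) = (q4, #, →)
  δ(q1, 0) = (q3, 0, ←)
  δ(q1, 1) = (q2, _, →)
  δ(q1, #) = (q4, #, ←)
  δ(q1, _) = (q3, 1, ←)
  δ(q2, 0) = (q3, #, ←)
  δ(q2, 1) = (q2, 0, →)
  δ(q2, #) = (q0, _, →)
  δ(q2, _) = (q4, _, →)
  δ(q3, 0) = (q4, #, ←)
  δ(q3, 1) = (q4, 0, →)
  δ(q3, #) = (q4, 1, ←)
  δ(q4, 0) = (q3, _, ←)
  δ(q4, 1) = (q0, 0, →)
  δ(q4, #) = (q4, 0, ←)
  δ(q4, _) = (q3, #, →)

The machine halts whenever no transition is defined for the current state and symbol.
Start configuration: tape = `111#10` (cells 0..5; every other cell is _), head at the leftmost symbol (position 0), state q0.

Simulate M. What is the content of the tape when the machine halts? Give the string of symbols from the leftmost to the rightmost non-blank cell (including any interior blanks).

q0 | [1]11#10_   read 1 → write 1, move →, go to q4
q4 | 1[1]1#10_   read 1 → write 0, move →, go to q0
q0 | 10[1]#10_   read 1 → write 1, move →, go to q4
q4 | 101[#]10_   read # → write 0, move ←, go to q4
q4 | 10[1]010_   read 1 → write 0, move →, go to q0
q0 | 100[0]10_   read 0 → write 1, move →, go to q3
q3 | 1001[1]0_   read 1 → write 0, move →, go to q4
q4 | 10010[0]_   read 0 → write _, move ←, go to q3
q3 | 1001[0]__   read 0 → write #, move ←, go to q4
q4 | 100[1]#__   read 1 → write 0, move →, go to q0
q0 | 1000[#]__   read # → write #, move ←, go to q0
q0 | 100[0]#__   read 0 → write 1, move →, go to q3
q3 | 1001[#]__   read # → write 1, move ←, go to q4
q4 | 100[1]1__   read 1 → write 0, move →, go to q0
q0 | 1000[1]__   read 1 → write 1, move →, go to q4
q4 | 10001[_]_   read _ → write #, move →, go to q3
q3 | 10001#[_]
The non-blank tape span at halt is 10001#.

10001#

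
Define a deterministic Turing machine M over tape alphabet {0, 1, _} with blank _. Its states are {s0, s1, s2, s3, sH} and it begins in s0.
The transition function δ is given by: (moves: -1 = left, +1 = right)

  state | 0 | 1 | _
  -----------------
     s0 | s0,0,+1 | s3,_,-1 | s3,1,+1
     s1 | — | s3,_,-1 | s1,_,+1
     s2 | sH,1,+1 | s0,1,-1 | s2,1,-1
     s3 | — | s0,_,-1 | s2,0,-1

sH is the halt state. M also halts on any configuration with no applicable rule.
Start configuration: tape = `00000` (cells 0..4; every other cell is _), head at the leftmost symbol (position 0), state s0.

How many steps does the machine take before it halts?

10

state=s0 head=0 tape=[0]0000__   (s0,0)→(s0,0,+1)
state=s0 head=1 tape=0[0]000__   (s0,0)→(s0,0,+1)
state=s0 head=2 tape=00[0]00__   (s0,0)→(s0,0,+1)
state=s0 head=3 tape=000[0]0__   (s0,0)→(s0,0,+1)
state=s0 head=4 tape=0000[0]__   (s0,0)→(s0,0,+1)
state=s0 head=5 tape=00000[_]_   (s0,_)→(s3,1,+1)
state=s3 head=6 tape=000001[_]   (s3,_)→(s2,0,-1)
state=s2 head=5 tape=00000[1]0   (s2,1)→(s0,1,-1)
state=s0 head=4 tape=0000[0]10   (s0,0)→(s0,0,+1)
state=s0 head=5 tape=00000[1]0   (s0,1)→(s3,_,-1)
state=s3 head=4 tape=0000[0]_0
M halts after 10 transitions.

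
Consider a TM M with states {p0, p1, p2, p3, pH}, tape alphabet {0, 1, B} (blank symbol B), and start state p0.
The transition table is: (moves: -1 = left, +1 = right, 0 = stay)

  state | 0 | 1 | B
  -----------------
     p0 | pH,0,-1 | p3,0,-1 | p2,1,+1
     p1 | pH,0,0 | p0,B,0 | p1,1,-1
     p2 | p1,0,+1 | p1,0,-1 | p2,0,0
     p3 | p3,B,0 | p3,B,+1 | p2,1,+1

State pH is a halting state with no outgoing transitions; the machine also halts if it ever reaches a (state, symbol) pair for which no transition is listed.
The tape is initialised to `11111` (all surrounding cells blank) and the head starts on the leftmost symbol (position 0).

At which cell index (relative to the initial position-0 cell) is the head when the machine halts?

p0 | B[1]1111B   read 1 → write 0, move -1, go to p3
p3 | [B]01111B   read B → write 1, move +1, go to p2
p2 | 1[0]1111B   read 0 → write 0, move +1, go to p1
p1 | 10[1]111B   read 1 → write B, move 0, go to p0
p0 | 10[B]111B   read B → write 1, move +1, go to p2
p2 | 101[1]11B   read 1 → write 0, move -1, go to p1
p1 | 10[1]011B   read 1 → write B, move 0, go to p0
p0 | 10[B]011B   read B → write 1, move +1, go to p2
p2 | 101[0]11B   read 0 → write 0, move +1, go to p1
p1 | 1010[1]1B   read 1 → write B, move 0, go to p0
p0 | 1010[B]1B   read B → write 1, move +1, go to p2
p2 | 10101[1]B   read 1 → write 0, move -1, go to p1
p1 | 1010[1]0B   read 1 → write B, move 0, go to p0
p0 | 1010[B]0B   read B → write 1, move +1, go to p2
p2 | 10101[0]B   read 0 → write 0, move +1, go to p1
p1 | 101010[B]   read B → write 1, move -1, go to p1
p1 | 10101[0]1   read 0 → write 0, move 0, go to pH
pH | 10101[0]1
At halt the head is at cell 4.

4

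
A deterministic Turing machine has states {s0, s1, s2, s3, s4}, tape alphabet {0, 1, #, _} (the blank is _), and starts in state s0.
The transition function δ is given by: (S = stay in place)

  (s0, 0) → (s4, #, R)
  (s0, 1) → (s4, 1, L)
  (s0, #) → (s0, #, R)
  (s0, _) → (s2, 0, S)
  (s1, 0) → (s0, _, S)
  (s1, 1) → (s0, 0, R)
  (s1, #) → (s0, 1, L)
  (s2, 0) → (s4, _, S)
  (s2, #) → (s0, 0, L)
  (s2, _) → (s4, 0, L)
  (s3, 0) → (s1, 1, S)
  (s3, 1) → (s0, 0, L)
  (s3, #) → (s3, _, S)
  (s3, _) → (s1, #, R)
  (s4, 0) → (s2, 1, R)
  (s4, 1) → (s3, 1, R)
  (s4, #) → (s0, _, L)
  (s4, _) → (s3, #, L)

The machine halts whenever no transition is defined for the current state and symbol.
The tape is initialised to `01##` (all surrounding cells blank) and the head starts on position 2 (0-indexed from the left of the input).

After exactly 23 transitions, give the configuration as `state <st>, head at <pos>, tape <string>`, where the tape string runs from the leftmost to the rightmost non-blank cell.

state s2, head at 1, tape 11_11

s0 | 01[#]#_   read # → write #, move R, go to s0
s0 | 01#[#]_   read # → write #, move R, go to s0
s0 | 01##[_]   read _ → write 0, move S, go to s2
s2 | 01##[0]   read 0 → write _, move S, go to s4
s4 | 01##[_]   read _ → write #, move L, go to s3
s3 | 01#[#]#   read # → write _, move S, go to s3
s3 | 01#[_]#   read _ → write #, move R, go to s1
s1 | 01##[#]   read # → write 1, move L, go to s0
s0 | 01#[#]1   read # → write #, move R, go to s0
s0 | 01##[1]   read 1 → write 1, move L, go to s4
s4 | 01#[#]1   read # → write _, move L, go to s0
s0 | 01[#]_1   read # → write #, move R, go to s0
s0 | 01#[_]1   read _ → write 0, move S, go to s2
s2 | 01#[0]1   read 0 → write _, move S, go to s4
s4 | 01#[_]1   read _ → write #, move L, go to s3
s3 | 01[#]#1   read # → write _, move S, go to s3
s3 | 01[_]#1   read _ → write #, move R, go to s1
s1 | 01#[#]1   read # → write 1, move L, go to s0
s0 | 01[#]11   read # → write #, move R, go to s0
s0 | 01#[1]1   read 1 → write 1, move L, go to s4
s4 | 01[#]11   read # → write _, move L, go to s0
s0 | 0[1]_11   read 1 → write 1, move L, go to s4
s4 | [0]1_11   read 0 → write 1, move R, go to s2
s2 | 1[1]_11
After 23 steps: state s2, head at 1, tape 11_11.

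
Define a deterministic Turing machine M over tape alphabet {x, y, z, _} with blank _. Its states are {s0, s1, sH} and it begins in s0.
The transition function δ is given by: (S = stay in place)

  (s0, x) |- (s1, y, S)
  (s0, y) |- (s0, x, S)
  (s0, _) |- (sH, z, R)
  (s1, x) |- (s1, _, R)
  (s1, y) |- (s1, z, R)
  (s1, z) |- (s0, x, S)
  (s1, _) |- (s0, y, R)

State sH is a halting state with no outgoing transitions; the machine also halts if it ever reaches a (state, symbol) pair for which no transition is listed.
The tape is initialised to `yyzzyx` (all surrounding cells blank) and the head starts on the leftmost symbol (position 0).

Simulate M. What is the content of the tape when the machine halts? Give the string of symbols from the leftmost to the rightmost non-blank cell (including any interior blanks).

zzzzz_yz

state=s0 head=0 tape=[y]yzzyx___   (s0,y)→(s0,x,S)
state=s0 head=0 tape=[x]yzzyx___   (s0,x)→(s1,y,S)
state=s1 head=0 tape=[y]yzzyx___   (s1,y)→(s1,z,R)
state=s1 head=1 tape=z[y]zzyx___   (s1,y)→(s1,z,R)
state=s1 head=2 tape=zz[z]zyx___   (s1,z)→(s0,x,S)
state=s0 head=2 tape=zz[x]zyx___   (s0,x)→(s1,y,S)
state=s1 head=2 tape=zz[y]zyx___   (s1,y)→(s1,z,R)
state=s1 head=3 tape=zzz[z]yx___   (s1,z)→(s0,x,S)
state=s0 head=3 tape=zzz[x]yx___   (s0,x)→(s1,y,S)
state=s1 head=3 tape=zzz[y]yx___   (s1,y)→(s1,z,R)
state=s1 head=4 tape=zzzz[y]x___   (s1,y)→(s1,z,R)
state=s1 head=5 tape=zzzzz[x]___   (s1,x)→(s1,_,R)
state=s1 head=6 tape=zzzzz_[_]__   (s1,_)→(s0,y,R)
state=s0 head=7 tape=zzzzz_y[_]_   (s0,_)→(sH,z,R)
state=sH head=8 tape=zzzzz_yz[_]
The non-blank tape span at halt is zzzzz_yz.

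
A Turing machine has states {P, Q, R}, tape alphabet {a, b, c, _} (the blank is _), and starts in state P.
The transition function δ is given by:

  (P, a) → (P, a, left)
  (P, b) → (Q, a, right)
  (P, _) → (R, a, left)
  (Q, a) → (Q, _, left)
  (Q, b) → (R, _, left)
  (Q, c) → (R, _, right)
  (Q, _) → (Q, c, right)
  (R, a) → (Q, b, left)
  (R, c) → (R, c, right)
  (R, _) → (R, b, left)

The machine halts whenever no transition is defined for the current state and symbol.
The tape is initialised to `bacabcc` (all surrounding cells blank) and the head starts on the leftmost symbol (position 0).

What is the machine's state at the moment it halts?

P | _[b]acabcc   read b → write a, move right, go to Q
Q | _a[a]cabcc   read a → write _, move left, go to Q
Q | _[a]_cabcc   read a → write _, move left, go to Q
Q | [_]__cabcc   read _ → write c, move right, go to Q
Q | c[_]_cabcc   read _ → write c, move right, go to Q
Q | cc[_]cabcc   read _ → write c, move right, go to Q
Q | ccc[c]abcc   read c → write _, move right, go to R
R | ccc_[a]bcc   read a → write b, move left, go to Q
Q | ccc[_]bbcc   read _ → write c, move right, go to Q
Q | cccc[b]bcc   read b → write _, move left, go to R
R | ccc[c]_bcc   read c → write c, move right, go to R
R | cccc[_]bcc   read _ → write b, move left, go to R
R | ccc[c]bbcc   read c → write c, move right, go to R
R | cccc[b]bcc
No transition is defined for (R, b); M halts in state R.

R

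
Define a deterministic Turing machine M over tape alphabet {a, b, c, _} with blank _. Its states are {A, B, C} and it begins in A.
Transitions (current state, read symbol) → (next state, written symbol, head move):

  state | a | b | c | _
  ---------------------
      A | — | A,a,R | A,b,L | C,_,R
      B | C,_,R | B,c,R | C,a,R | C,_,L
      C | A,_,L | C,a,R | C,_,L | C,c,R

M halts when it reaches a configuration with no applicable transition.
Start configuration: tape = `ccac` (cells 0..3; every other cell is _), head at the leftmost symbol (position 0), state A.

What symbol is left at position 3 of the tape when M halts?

A | _[c]cac   read c → write b, move L, go to A
A | [_]bcac   read _ → write _, move R, go to C
C | _[b]cac   read b → write a, move R, go to C
C | _a[c]ac   read c → write _, move L, go to C
C | _[a]_ac   read a → write _, move L, go to A
A | [_]__ac   read _ → write _, move R, go to C
C | _[_]_ac   read _ → write c, move R, go to C
C | _c[_]ac   read _ → write c, move R, go to C
C | _cc[a]c   read a → write _, move L, go to A
A | _c[c]_c   read c → write b, move L, go to A
A | _[c]b_c   read c → write b, move L, go to A
A | [_]bb_c   read _ → write _, move R, go to C
C | _[b]b_c   read b → write a, move R, go to C
C | _a[b]_c   read b → write a, move R, go to C
C | _aa[_]c   read _ → write c, move R, go to C
C | _aac[c]   read c → write _, move L, go to C
C | _aa[c]_   read c → write _, move L, go to C
C | _a[a]__   read a → write _, move L, go to A
A | _[a]___
Cell 3 holds _ when M halts.

_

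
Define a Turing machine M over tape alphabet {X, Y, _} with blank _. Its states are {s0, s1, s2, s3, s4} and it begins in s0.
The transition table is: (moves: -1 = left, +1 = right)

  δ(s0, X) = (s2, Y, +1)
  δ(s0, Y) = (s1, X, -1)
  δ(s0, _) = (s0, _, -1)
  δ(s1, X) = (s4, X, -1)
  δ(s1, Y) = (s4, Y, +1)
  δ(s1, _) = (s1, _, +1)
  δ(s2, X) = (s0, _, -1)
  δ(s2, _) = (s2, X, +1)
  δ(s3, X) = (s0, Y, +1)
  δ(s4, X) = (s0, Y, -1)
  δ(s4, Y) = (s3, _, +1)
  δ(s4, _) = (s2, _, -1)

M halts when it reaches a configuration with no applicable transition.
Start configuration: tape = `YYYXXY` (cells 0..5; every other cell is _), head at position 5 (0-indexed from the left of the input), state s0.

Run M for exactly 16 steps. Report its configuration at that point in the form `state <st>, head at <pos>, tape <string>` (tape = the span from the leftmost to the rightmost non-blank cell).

state=s0 head=5 tape=__YYYXX[Y]   (s0,Y)→(s1,X,-1)
state=s1 head=4 tape=__YYYX[X]X   (s1,X)→(s4,X,-1)
state=s4 head=3 tape=__YYY[X]XX   (s4,X)→(s0,Y,-1)
state=s0 head=2 tape=__YY[Y]YXX   (s0,Y)→(s1,X,-1)
state=s1 head=1 tape=__Y[Y]XYXX   (s1,Y)→(s4,Y,+1)
state=s4 head=2 tape=__YY[X]YXX   (s4,X)→(s0,Y,-1)
state=s0 head=1 tape=__Y[Y]YYXX   (s0,Y)→(s1,X,-1)
state=s1 head=0 tape=__[Y]XYYXX   (s1,Y)→(s4,Y,+1)
state=s4 head=1 tape=__Y[X]YYXX   (s4,X)→(s0,Y,-1)
state=s0 head=0 tape=__[Y]YYYXX   (s0,Y)→(s1,X,-1)
state=s1 head=-1 tape=_[_]XYYYXX   (s1,_)→(s1,_,+1)
state=s1 head=0 tape=__[X]YYYXX   (s1,X)→(s4,X,-1)
state=s4 head=-1 tape=_[_]XYYYXX   (s4,_)→(s2,_,-1)
state=s2 head=-2 tape=[_]_XYYYXX   (s2,_)→(s2,X,+1)
state=s2 head=-1 tape=X[_]XYYYXX   (s2,_)→(s2,X,+1)
state=s2 head=0 tape=XX[X]YYYXX   (s2,X)→(s0,_,-1)
state=s0 head=-1 tape=X[X]_YYYXX
After 16 steps: state s0, head at -1, tape XX_YYYXX.

state s0, head at -1, tape XX_YYYXX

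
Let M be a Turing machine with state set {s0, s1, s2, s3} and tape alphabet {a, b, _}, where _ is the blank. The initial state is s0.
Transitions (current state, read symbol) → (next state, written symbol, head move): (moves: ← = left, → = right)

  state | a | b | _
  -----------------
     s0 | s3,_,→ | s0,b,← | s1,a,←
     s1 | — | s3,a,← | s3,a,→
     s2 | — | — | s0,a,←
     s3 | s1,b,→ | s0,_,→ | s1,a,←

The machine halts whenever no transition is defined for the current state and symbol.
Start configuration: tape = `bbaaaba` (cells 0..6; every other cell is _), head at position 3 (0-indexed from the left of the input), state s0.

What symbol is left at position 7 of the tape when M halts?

a

state=s0 head=3 tape=bba[a]aba__   (s0,a)→(s3,_,→)
state=s3 head=4 tape=bba_[a]ba__   (s3,a)→(s1,b,→)
state=s1 head=5 tape=bba_b[b]a__   (s1,b)→(s3,a,←)
state=s3 head=4 tape=bba_[b]aa__   (s3,b)→(s0,_,→)
state=s0 head=5 tape=bba__[a]a__   (s0,a)→(s3,_,→)
state=s3 head=6 tape=bba___[a]__   (s3,a)→(s1,b,→)
state=s1 head=7 tape=bba___b[_]_   (s1,_)→(s3,a,→)
state=s3 head=8 tape=bba___ba[_]   (s3,_)→(s1,a,←)
state=s1 head=7 tape=bba___b[a]a
Cell 7 holds a when M halts.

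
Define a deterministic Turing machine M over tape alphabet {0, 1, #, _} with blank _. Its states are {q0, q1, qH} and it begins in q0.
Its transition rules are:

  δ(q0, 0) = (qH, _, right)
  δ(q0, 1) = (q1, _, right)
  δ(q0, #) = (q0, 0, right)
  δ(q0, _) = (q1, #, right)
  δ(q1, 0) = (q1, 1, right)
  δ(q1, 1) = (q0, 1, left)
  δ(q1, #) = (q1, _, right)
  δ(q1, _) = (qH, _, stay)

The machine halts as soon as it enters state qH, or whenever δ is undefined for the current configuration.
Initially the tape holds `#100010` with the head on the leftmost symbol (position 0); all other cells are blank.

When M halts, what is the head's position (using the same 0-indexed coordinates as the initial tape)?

7

q0 | [#]100010_   read # → write 0, move right, go to q0
q0 | 0[1]00010_   read 1 → write _, move right, go to q1
q1 | 0_[0]0010_   read 0 → write 1, move right, go to q1
q1 | 0_1[0]010_   read 0 → write 1, move right, go to q1
q1 | 0_11[0]10_   read 0 → write 1, move right, go to q1
q1 | 0_111[1]0_   read 1 → write 1, move left, go to q0
q0 | 0_11[1]10_   read 1 → write _, move right, go to q1
q1 | 0_11_[1]0_   read 1 → write 1, move left, go to q0
q0 | 0_11[_]10_   read _ → write #, move right, go to q1
q1 | 0_11#[1]0_   read 1 → write 1, move left, go to q0
q0 | 0_11[#]10_   read # → write 0, move right, go to q0
q0 | 0_110[1]0_   read 1 → write _, move right, go to q1
q1 | 0_110_[0]_   read 0 → write 1, move right, go to q1
q1 | 0_110_1[_]   read _ → write _, move stay, go to qH
qH | 0_110_1[_]
At halt the head is at cell 7.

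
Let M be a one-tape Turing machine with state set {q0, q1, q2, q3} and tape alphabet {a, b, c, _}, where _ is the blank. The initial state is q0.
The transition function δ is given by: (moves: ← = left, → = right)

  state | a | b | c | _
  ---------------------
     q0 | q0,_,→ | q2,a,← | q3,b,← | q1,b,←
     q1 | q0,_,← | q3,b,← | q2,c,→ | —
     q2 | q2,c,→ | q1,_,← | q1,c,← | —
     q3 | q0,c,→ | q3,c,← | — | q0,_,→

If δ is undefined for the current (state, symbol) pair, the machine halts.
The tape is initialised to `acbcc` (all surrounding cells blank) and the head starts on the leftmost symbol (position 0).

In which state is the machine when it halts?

q0 | [a]cbcc   read a → write _, move →, go to q0
q0 | _[c]bcc   read c → write b, move ←, go to q3
q3 | [_]bbcc   read _ → write _, move →, go to q0
q0 | _[b]bcc   read b → write a, move ←, go to q2
q2 | [_]abcc
No transition is defined for (q2, _); M halts in state q2.

q2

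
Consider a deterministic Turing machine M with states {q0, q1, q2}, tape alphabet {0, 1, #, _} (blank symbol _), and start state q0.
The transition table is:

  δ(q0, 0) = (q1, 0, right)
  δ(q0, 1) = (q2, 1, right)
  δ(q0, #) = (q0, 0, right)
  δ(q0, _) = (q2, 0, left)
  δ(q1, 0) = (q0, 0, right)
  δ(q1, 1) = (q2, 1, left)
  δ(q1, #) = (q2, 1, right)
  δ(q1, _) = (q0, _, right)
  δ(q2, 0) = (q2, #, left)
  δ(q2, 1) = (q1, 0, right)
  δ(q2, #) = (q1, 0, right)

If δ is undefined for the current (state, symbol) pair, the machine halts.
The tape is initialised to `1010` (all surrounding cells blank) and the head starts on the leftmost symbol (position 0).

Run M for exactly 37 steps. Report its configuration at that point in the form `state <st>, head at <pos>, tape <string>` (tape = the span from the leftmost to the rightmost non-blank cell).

q0 | [1]010_____   read 1 → write 1, move right, go to q2
q2 | 1[0]10_____   read 0 → write #, move left, go to q2
q2 | [1]#10_____   read 1 → write 0, move right, go to q1
q1 | 0[#]10_____   read # → write 1, move right, go to q2
q2 | 01[1]0_____   read 1 → write 0, move right, go to q1
q1 | 010[0]_____   read 0 → write 0, move right, go to q0
q0 | 0100[_]____   read _ → write 0, move left, go to q2
q2 | 010[0]0____   read 0 → write #, move left, go to q2
q2 | 01[0]#0____   read 0 → write #, move left, go to q2
q2 | 0[1]##0____   read 1 → write 0, move right, go to q1
q1 | 00[#]#0____   read # → write 1, move right, go to q2
q2 | 001[#]0____   read # → write 0, move right, go to q1
q1 | 0010[0]____   read 0 → write 0, move right, go to q0
q0 | 00100[_]___   read _ → write 0, move left, go to q2
q2 | 0010[0]0___   read 0 → write #, move left, go to q2
q2 | 001[0]#0___   read 0 → write #, move left, go to q2
q2 | 00[1]##0___   read 1 → write 0, move right, go to q1
q1 | 000[#]#0___   read # → write 1, move right, go to q2
q2 | 0001[#]0___   read # → write 0, move right, go to q1
q1 | 00010[0]___   read 0 → write 0, move right, go to q0
q0 | 000100[_]__   read _ → write 0, move left, go to q2
q2 | 00010[0]0__   read 0 → write #, move left, go to q2
q2 | 0001[0]#0__   read 0 → write #, move left, go to q2
q2 | 000[1]##0__   read 1 → write 0, move right, go to q1
q1 | 0000[#]#0__   read # → write 1, move right, go to q2
q2 | 00001[#]0__   read # → write 0, move right, go to q1
q1 | 000010[0]__   read 0 → write 0, move right, go to q0
q0 | 0000100[_]_   read _ → write 0, move left, go to q2
q2 | 000010[0]0_   read 0 → write #, move left, go to q2
q2 | 00001[0]#0_   read 0 → write #, move left, go to q2
q2 | 0000[1]##0_   read 1 → write 0, move right, go to q1
q1 | 00000[#]#0_   read # → write 1, move right, go to q2
q2 | 000001[#]0_   read # → write 0, move right, go to q1
q1 | 0000010[0]_   read 0 → write 0, move right, go to q0
q0 | 00000100[_]   read _ → write 0, move left, go to q2
q2 | 0000010[0]0   read 0 → write #, move left, go to q2
q2 | 000001[0]#0   read 0 → write #, move left, go to q2
q2 | 00000[1]##0
After 37 steps: state q2, head at 5, tape 000001##0.

state q2, head at 5, tape 000001##0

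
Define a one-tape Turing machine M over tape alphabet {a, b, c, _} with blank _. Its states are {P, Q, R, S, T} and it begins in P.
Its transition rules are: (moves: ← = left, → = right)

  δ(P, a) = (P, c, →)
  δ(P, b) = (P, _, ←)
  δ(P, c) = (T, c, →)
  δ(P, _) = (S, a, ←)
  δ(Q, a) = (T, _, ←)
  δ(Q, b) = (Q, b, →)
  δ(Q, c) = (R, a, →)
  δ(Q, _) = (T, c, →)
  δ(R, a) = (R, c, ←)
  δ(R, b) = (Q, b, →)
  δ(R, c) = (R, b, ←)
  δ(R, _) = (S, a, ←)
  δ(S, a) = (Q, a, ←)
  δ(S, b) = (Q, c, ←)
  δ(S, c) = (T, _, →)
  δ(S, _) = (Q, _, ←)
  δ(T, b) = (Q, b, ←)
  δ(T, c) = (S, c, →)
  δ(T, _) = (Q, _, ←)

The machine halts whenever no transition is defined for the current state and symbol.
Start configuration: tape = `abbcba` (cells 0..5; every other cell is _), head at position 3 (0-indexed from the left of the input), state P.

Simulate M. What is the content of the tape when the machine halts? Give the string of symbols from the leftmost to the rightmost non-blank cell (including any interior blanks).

abbabca

state=P head=3 tape=abb[c]ba_   (P,c)→(T,c,→)
state=T head=4 tape=abbc[b]a_   (T,b)→(Q,b,←)
state=Q head=3 tape=abb[c]ba_   (Q,c)→(R,a,→)
state=R head=4 tape=abba[b]a_   (R,b)→(Q,b,→)
state=Q head=5 tape=abbab[a]_   (Q,a)→(T,_,←)
state=T head=4 tape=abba[b]__   (T,b)→(Q,b,←)
state=Q head=3 tape=abb[a]b__   (Q,a)→(T,_,←)
state=T head=2 tape=ab[b]_b__   (T,b)→(Q,b,←)
state=Q head=1 tape=a[b]b_b__   (Q,b)→(Q,b,→)
state=Q head=2 tape=ab[b]_b__   (Q,b)→(Q,b,→)
state=Q head=3 tape=abb[_]b__   (Q,_)→(T,c,→)
state=T head=4 tape=abbc[b]__   (T,b)→(Q,b,←)
state=Q head=3 tape=abb[c]b__   (Q,c)→(R,a,→)
state=R head=4 tape=abba[b]__   (R,b)→(Q,b,→)
state=Q head=5 tape=abbab[_]_   (Q,_)→(T,c,→)
state=T head=6 tape=abbabc[_]   (T,_)→(Q,_,←)
state=Q head=5 tape=abbab[c]_   (Q,c)→(R,a,→)
state=R head=6 tape=abbaba[_]   (R,_)→(S,a,←)
state=S head=5 tape=abbab[a]a   (S,a)→(Q,a,←)
state=Q head=4 tape=abba[b]aa   (Q,b)→(Q,b,→)
state=Q head=5 tape=abbab[a]a   (Q,a)→(T,_,←)
state=T head=4 tape=abba[b]_a   (T,b)→(Q,b,←)
state=Q head=3 tape=abb[a]b_a   (Q,a)→(T,_,←)
state=T head=2 tape=ab[b]_b_a   (T,b)→(Q,b,←)
state=Q head=1 tape=a[b]b_b_a   (Q,b)→(Q,b,→)
state=Q head=2 tape=ab[b]_b_a   (Q,b)→(Q,b,→)
state=Q head=3 tape=abb[_]b_a   (Q,_)→(T,c,→)
state=T head=4 tape=abbc[b]_a   (T,b)→(Q,b,←)
state=Q head=3 tape=abb[c]b_a   (Q,c)→(R,a,→)
state=R head=4 tape=abba[b]_a   (R,b)→(Q,b,→)
state=Q head=5 tape=abbab[_]a   (Q,_)→(T,c,→)
state=T head=6 tape=abbabc[a]
The non-blank tape span at halt is abbabca.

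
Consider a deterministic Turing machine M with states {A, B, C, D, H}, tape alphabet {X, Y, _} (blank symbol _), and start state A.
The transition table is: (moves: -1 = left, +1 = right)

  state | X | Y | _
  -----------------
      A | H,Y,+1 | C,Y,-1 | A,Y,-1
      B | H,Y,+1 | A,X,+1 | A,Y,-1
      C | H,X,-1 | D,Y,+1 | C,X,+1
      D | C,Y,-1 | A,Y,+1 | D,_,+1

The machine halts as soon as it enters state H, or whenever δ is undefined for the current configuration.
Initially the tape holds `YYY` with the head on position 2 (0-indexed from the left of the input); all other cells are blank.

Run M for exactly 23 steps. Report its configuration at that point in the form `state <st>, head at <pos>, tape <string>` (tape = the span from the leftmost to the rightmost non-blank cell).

state=A head=2 tape=YY[Y]___   (A,Y)→(C,Y,-1)
state=C head=1 tape=Y[Y]Y___   (C,Y)→(D,Y,+1)
state=D head=2 tape=YY[Y]___   (D,Y)→(A,Y,+1)
state=A head=3 tape=YYY[_]__   (A,_)→(A,Y,-1)
state=A head=2 tape=YY[Y]Y__   (A,Y)→(C,Y,-1)
state=C head=1 tape=Y[Y]YY__   (C,Y)→(D,Y,+1)
state=D head=2 tape=YY[Y]Y__   (D,Y)→(A,Y,+1)
state=A head=3 tape=YYY[Y]__   (A,Y)→(C,Y,-1)
state=C head=2 tape=YY[Y]Y__   (C,Y)→(D,Y,+1)
state=D head=3 tape=YYY[Y]__   (D,Y)→(A,Y,+1)
state=A head=4 tape=YYYY[_]_   (A,_)→(A,Y,-1)
state=A head=3 tape=YYY[Y]Y_   (A,Y)→(C,Y,-1)
state=C head=2 tape=YY[Y]YY_   (C,Y)→(D,Y,+1)
state=D head=3 tape=YYY[Y]Y_   (D,Y)→(A,Y,+1)
state=A head=4 tape=YYYY[Y]_   (A,Y)→(C,Y,-1)
state=C head=3 tape=YYY[Y]Y_   (C,Y)→(D,Y,+1)
state=D head=4 tape=YYYY[Y]_   (D,Y)→(A,Y,+1)
state=A head=5 tape=YYYYY[_]   (A,_)→(A,Y,-1)
state=A head=4 tape=YYYY[Y]Y   (A,Y)→(C,Y,-1)
state=C head=3 tape=YYY[Y]YY   (C,Y)→(D,Y,+1)
state=D head=4 tape=YYYY[Y]Y   (D,Y)→(A,Y,+1)
state=A head=5 tape=YYYYY[Y]   (A,Y)→(C,Y,-1)
state=C head=4 tape=YYYY[Y]Y   (C,Y)→(D,Y,+1)
state=D head=5 tape=YYYYY[Y]
After 23 steps: state D, head at 5, tape YYYYYY.

state D, head at 5, tape YYYYYY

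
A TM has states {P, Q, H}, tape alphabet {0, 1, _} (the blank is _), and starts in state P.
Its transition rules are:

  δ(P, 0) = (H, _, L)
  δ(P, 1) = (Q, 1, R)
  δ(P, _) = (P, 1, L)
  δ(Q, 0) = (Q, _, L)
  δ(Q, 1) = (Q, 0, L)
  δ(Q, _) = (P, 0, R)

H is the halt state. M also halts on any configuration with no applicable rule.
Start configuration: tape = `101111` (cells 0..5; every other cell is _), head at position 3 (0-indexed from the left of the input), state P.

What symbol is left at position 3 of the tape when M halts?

0

state=P head=3 tape=_101[1]11   (P,1)→(Q,1,R)
state=Q head=4 tape=_1011[1]1   (Q,1)→(Q,0,L)
state=Q head=3 tape=_101[1]01   (Q,1)→(Q,0,L)
state=Q head=2 tape=_10[1]001   (Q,1)→(Q,0,L)
state=Q head=1 tape=_1[0]0001   (Q,0)→(Q,_,L)
state=Q head=0 tape=_[1]_0001   (Q,1)→(Q,0,L)
state=Q head=-1 tape=[_]0_0001   (Q,_)→(P,0,R)
state=P head=0 tape=0[0]_0001   (P,0)→(H,_,L)
state=H head=-1 tape=[0]__0001
Cell 3 holds 0 when M halts.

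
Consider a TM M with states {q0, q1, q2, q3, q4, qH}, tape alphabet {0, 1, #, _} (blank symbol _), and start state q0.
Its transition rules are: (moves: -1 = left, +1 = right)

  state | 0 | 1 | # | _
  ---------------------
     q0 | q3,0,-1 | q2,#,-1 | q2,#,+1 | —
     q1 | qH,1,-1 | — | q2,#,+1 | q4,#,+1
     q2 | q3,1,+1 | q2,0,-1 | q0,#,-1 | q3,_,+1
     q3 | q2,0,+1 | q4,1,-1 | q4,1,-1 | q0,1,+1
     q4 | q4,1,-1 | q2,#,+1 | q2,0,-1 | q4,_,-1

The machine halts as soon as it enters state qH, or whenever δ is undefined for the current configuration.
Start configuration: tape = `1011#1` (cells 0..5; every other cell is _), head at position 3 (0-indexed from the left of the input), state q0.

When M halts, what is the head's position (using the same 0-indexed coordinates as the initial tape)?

-1

q0 | _101[1]#1   read 1 → write #, move -1, go to q2
q2 | _10[1]##1   read 1 → write 0, move -1, go to q2
q2 | _1[0]0##1   read 0 → write 1, move +1, go to q3
q3 | _11[0]##1   read 0 → write 0, move +1, go to q2
q2 | _110[#]#1   read # → write #, move -1, go to q0
q0 | _11[0]##1   read 0 → write 0, move -1, go to q3
q3 | _1[1]0##1   read 1 → write 1, move -1, go to q4
q4 | _[1]10##1   read 1 → write #, move +1, go to q2
q2 | _#[1]0##1   read 1 → write 0, move -1, go to q2
q2 | _[#]00##1   read # → write #, move -1, go to q0
q0 | [_]#00##1
At halt the head is at cell -1.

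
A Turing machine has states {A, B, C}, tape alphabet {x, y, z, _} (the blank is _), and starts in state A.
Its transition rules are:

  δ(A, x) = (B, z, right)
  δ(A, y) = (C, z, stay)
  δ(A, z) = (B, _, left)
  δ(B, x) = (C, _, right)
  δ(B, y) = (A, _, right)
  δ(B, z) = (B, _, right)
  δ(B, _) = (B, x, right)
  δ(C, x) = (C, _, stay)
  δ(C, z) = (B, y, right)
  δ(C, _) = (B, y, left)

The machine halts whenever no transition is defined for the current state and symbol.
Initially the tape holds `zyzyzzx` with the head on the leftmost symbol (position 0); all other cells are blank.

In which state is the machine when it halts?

state=A head=0 tape=_[z]yzyzzx__   (A,z)→(B,_,left)
state=B head=-1 tape=[_]_yzyzzx__   (B,_)→(B,x,right)
state=B head=0 tape=x[_]yzyzzx__   (B,_)→(B,x,right)
state=B head=1 tape=xx[y]zyzzx__   (B,y)→(A,_,right)
state=A head=2 tape=xx_[z]yzzx__   (A,z)→(B,_,left)
state=B head=1 tape=xx[_]_yzzx__   (B,_)→(B,x,right)
state=B head=2 tape=xxx[_]yzzx__   (B,_)→(B,x,right)
state=B head=3 tape=xxxx[y]zzx__   (B,y)→(A,_,right)
state=A head=4 tape=xxxx_[z]zx__   (A,z)→(B,_,left)
state=B head=3 tape=xxxx[_]_zx__   (B,_)→(B,x,right)
state=B head=4 tape=xxxxx[_]zx__   (B,_)→(B,x,right)
state=B head=5 tape=xxxxxx[z]x__   (B,z)→(B,_,right)
state=B head=6 tape=xxxxxx_[x]__   (B,x)→(C,_,right)
state=C head=7 tape=xxxxxx__[_]_   (C,_)→(B,y,left)
state=B head=6 tape=xxxxxx_[_]y_   (B,_)→(B,x,right)
state=B head=7 tape=xxxxxx_x[y]_   (B,y)→(A,_,right)
state=A head=8 tape=xxxxxx_x_[_]
No transition is defined for (A, _); M halts in state A.

A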